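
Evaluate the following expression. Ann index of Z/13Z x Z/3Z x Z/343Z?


Exponent = lcm of the cyclic orders; pairwise coprime => product.
13^1*3^1*7^3=13*3*343=13377


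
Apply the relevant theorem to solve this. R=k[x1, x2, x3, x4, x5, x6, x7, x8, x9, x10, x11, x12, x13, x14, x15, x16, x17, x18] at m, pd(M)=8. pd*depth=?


pd+depth=18
depth=18-8=10
pd*depth=8*10=80


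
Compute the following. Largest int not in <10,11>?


gcd(10,11)=1 => F=ab-a-b=10*11-10-11=110-21=89


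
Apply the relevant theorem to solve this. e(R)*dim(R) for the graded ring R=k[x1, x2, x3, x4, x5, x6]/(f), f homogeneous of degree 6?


e(R)=deg(f)=6, dim(R)=6-1=5
e*dim=6*5=30


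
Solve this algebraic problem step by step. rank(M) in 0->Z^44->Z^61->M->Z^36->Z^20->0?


Alt sum=0:
(-1)^0*44 + (-1)^1*61 + (-1)^2*? + (-1)^3*36 + (-1)^4*20=0
rank(M)=33


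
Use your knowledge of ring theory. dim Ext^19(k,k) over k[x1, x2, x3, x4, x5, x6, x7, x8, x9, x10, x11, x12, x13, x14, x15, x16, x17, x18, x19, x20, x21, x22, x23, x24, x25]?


C(n,i)=C(25,19)=177100


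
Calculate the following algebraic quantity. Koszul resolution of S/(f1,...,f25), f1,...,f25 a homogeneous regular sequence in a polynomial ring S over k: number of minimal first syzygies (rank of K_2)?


Regular sequence => Koszul complex is the minimal free resolution.
Syz_1 minimally generated by Koszul relations f_i*e_j - f_j*e_i (i<j): mu(Syz_1) = beta_2 = C(m,2) = m(m-1)/2
m=25
25*24/2 = 300


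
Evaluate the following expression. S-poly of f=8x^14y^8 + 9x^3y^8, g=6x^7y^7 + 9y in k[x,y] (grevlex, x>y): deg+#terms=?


LT(f)=8x^14y^8, LT(g)=6x^7y^7
lcm(LM)=x^14y^8
S(f,g) (scaled by 48 to clear denominators) = 6*f - 8x^7y*g = 54x^3y^8 - 72x^7y^2
2 terms, deg 11.
11+2=13


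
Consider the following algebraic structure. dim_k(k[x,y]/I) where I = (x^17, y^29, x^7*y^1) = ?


k[x,y]/I, I = (x^17, y^29, x^7*y^1)
Rect: 17x29=493. Corner: (17-7)x(29-1)=280.
dim = 493-280 = 213


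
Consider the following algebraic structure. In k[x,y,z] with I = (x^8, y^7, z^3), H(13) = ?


Need i<8, j<7, k<3 with i+j+k=13.
For each i, j ranges over max(0,13-i-2)..min(6,13-i):
  i=0: j in [11,6] -> 0
  i=1: j in [10,6] -> 0
  i=2: j in [9,6] -> 0
  i=3: j in [8,6] -> 0
  i=4: j in [7,6] -> 0
  i=5: j in [6,6] -> 1
  i=6: j in [5,6] -> 2
  i=7: j in [4,6] -> 3
H(13) = 0+0+0+0+0+1+2+3 = 6


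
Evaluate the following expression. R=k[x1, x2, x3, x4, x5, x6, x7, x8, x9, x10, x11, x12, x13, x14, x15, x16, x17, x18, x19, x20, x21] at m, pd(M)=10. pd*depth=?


pd+depth=21
depth=21-10=11
pd*depth=10*11=110


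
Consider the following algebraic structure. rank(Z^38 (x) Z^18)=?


rank(M(x)N) = rank(M)*rank(N)
38*18 = 684


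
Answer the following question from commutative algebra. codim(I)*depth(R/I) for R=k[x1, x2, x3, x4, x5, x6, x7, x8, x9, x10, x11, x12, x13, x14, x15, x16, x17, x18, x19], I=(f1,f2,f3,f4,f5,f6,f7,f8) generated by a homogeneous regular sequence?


codim=8, depth=dim(R/I)=19-8=11
Product=8*11=88


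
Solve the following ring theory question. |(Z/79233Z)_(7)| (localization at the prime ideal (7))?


7-primary part: 79233=7^4*33
Size=7^4=2401


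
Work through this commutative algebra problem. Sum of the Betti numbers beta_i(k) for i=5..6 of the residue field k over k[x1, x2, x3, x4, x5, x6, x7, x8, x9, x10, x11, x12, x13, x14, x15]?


Koszul resolution: beta_i(k)=C(n,i), n=15
C(15,5)=3003, C(15,6)=5005
Sum=8008


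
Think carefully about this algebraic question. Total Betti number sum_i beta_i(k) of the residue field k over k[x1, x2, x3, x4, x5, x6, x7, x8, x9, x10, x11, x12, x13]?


Koszul resolution: beta_i(k)=C(n,i), n=13
sum_i C(13,i) = 2^13 = 8192


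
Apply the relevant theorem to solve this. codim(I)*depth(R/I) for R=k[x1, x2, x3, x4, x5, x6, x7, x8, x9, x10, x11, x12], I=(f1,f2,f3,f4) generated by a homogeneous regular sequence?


codim=4, depth=dim(R/I)=12-4=8
Product=4*8=32


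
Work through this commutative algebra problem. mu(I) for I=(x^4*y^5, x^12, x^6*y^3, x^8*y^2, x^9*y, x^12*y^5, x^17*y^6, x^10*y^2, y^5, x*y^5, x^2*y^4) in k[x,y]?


Remove redundant (divisible by others).
x^12*y^5 redundant.
x^10*y^2 redundant.
x^17*y^6 redundant.
x^4*y^5 redundant.
x*y^5 redundant.
Min: x^12, x^9*y, x^8*y^2, x^6*y^3, x^2*y^4, y^5
Count=6


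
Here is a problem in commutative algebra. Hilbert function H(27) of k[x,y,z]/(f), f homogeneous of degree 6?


C(29,2)-C(23,2)=406-253=153


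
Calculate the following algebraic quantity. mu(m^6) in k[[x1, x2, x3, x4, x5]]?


C(n+d-1,d)=C(10,6)=210


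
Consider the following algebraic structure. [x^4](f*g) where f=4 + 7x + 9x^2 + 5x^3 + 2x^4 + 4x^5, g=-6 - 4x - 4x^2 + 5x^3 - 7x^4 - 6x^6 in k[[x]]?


[x^4] = sum a_i*b_j, i+j=4
  4*-7=-28
  7*5=35
  9*-4=-36
  5*-4=-20
  2*-6=-12
Sum=-61


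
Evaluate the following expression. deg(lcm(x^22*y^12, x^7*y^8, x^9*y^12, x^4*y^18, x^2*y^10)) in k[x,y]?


lcm = componentwise max:
x: max(22,7,9,4,2)=22
y: max(12,8,12,18,10)=18
Total=22+18=40


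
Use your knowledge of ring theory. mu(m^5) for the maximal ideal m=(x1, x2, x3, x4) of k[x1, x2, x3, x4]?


Graded Nakayama: mu(m^d) = dim_k (m^d/m^(d+1)) = #degree-5 monomials in 4 vars
C(n+d-1,d)=C(8,5)=56


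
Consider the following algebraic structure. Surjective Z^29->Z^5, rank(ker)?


rank(ker) = 29-5 = 24


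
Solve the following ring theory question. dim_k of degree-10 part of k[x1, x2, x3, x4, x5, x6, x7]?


C(d+n-1,n-1)=C(16,6)=8008


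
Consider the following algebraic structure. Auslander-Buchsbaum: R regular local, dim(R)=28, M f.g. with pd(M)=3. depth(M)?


pd+depth=depth(R)=28
depth=28-3=25


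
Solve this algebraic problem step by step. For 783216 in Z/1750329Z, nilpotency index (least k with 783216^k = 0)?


783216^k mod 1750329:
k=1: 783216
k=2: 0
First zero at k = 2


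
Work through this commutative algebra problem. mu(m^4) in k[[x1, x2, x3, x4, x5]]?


C(n+d-1,d)=C(8,4)=70


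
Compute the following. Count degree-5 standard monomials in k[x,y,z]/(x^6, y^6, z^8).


Need i<6, j<6, k<8 with i+j+k=5.
For each i, j ranges over max(0,5-i-7)..min(5,5-i):
  i=0: j in [0,5] -> 6
  i=1: j in [0,4] -> 5
  i=2: j in [0,3] -> 4
  i=3: j in [0,2] -> 3
  i=4: j in [0,1] -> 2
  i=5: j in [0,0] -> 1
H(5) = 6+5+4+3+2+1 = 21


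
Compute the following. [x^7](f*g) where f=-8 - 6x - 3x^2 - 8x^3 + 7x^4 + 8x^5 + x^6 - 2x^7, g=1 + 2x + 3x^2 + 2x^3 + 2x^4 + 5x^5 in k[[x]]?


[x^7] = sum a_i*b_j, i+j=7
  -3*5=-15
  -8*2=-16
  7*2=14
  8*3=24
  1*2=2
  -2*1=-2
Sum=7


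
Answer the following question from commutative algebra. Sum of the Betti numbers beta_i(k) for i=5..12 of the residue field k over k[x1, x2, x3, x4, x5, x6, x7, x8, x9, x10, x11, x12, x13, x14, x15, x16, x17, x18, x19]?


Koszul resolution: beta_i(k)=C(n,i), n=19
C(19,5)=11628, C(19,6)=27132, C(19,7)=50388, C(19,8)=75582, C(19,9)=92378, C(19,10)=92378, C(19,11)=75582, C(19,12)=50388
Sum=475456


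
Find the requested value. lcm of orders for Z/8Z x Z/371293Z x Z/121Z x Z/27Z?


Exponent = lcm of the cyclic orders; pairwise coprime => product.
2^3*13^5*11^2*3^3=8*371293*121*27=9704113848


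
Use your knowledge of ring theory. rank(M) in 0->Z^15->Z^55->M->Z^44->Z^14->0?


Alt sum=0:
(-1)^0*15 + (-1)^1*55 + (-1)^2*? + (-1)^3*44 + (-1)^4*14=0
rank(M)=70


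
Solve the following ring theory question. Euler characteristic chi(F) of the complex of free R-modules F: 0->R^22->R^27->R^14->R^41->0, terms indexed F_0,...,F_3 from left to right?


chi = sum (-1)^i * rank:
(-1)^0*22=22
(-1)^1*27=-27
(-1)^2*14=14
(-1)^3*41=-41
chi=-32


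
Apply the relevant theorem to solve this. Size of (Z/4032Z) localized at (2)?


2-primary part: 4032=2^6*63
Size=2^6=64


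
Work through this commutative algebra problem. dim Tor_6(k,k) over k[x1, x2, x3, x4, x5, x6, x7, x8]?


Koszul: C(n,i)=C(8,6)=28


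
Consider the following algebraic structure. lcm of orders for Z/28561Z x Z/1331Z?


Exponent = lcm of the cyclic orders; pairwise coprime => product.
13^4*11^3=28561*1331=38014691


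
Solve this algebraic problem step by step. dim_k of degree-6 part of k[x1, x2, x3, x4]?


C(d+n-1,n-1)=C(9,3)=84


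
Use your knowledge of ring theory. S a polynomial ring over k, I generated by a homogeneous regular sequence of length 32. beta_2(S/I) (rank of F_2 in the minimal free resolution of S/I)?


Regular sequence => Koszul complex is the minimal free resolution.
Syz_1 minimally generated by Koszul relations f_i*e_j - f_j*e_i (i<j): mu(Syz_1) = beta_2 = C(m,2) = m(m-1)/2
m=32
32*31/2 = 496


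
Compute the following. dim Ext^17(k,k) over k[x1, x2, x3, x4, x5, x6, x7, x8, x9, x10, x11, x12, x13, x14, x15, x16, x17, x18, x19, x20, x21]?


C(n,i)=C(21,17)=5985


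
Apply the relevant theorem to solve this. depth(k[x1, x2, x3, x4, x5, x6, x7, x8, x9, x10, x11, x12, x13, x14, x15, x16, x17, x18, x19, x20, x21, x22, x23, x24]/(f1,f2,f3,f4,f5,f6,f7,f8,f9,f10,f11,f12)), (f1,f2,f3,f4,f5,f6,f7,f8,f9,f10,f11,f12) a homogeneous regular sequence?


depth(R)=24
depth(R/I)=24-12=12


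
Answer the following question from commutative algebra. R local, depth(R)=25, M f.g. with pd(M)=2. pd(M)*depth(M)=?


pd+depth=25
depth=25-2=23
pd*depth=2*23=46


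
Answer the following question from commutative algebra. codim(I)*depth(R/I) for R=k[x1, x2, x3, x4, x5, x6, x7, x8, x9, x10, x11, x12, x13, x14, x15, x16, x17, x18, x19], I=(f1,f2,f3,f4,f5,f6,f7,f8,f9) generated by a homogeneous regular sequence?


codim=9, depth=dim(R/I)=19-9=10
Product=9*10=90


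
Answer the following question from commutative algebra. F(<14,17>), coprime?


gcd(14,17)=1 => F=ab-a-b=14*17-14-17=238-31=207


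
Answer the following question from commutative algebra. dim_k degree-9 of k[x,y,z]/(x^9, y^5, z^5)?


Need i<9, j<5, k<5 with i+j+k=9.
For each i, j ranges over max(0,9-i-4)..min(4,9-i):
  i=0: j in [5,4] -> 0
  i=1: j in [4,4] -> 1
  i=2: j in [3,4] -> 2
  i=3: j in [2,4] -> 3
  i=4: j in [1,4] -> 4
  i=5: j in [0,4] -> 5
  i=6: j in [0,3] -> 4
  i=7: j in [0,2] -> 3
  i=8: j in [0,1] -> 2
H(9) = 0+1+2+3+4+5+4+3+2 = 24


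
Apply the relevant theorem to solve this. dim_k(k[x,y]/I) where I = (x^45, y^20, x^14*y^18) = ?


k[x,y]/I, I = (x^45, y^20, x^14*y^18)
Rect: 45x20=900. Corner: (45-14)x(20-18)=62.
dim = 900-62 = 838


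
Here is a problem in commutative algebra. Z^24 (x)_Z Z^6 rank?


rank(M(x)N) = rank(M)*rank(N)
24*6 = 144


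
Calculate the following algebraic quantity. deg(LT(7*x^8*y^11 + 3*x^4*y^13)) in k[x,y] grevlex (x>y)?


LT: 7*x^8*y^11
deg_x=8, deg_y=11
Total=8+11=19


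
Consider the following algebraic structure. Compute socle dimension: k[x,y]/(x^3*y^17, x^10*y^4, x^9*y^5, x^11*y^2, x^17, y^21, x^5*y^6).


Socle = ann(m) = span of standard monomials u with x*u, y*u in I (staircase corners).
Minimal generators: x^17, x^11*y^2, x^10*y^4, x^9*y^5, x^5*y^6, x^3*y^17, y^21
Corners: x^2y^20, x^4y^16, x^8y^5, x^9y^4, x^10y^3, x^16y
Socle dim=6


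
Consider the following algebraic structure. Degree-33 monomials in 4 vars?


C(d+n-1,n-1)=C(36,3)=7140


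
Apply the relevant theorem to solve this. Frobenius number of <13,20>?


gcd(13,20)=1 => F=ab-a-b=13*20-13-20=260-33=227


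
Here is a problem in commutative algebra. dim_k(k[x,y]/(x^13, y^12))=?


Basis: x^i*y^j, i<13, j<12
13*12=156


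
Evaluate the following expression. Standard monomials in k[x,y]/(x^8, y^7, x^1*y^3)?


k[x,y]/I, I = (x^8, y^7, x^1*y^3)
Rect: 8x7=56. Corner: (8-1)x(7-3)=28.
dim = 56-28 = 28


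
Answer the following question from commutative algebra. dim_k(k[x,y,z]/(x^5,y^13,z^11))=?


Basis: x^iy^jz^k, i<5,j<13,k<11
5*13*11=715


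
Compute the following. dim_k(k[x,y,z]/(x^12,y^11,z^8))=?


Basis: x^iy^jz^k, i<12,j<11,k<8
12*11*8=1056


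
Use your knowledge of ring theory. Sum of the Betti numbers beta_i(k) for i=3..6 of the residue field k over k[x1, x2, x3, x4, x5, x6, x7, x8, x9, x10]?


Koszul resolution: beta_i(k)=C(n,i), n=10
C(10,3)=120, C(10,4)=210, C(10,5)=252, C(10,6)=210
Sum=792


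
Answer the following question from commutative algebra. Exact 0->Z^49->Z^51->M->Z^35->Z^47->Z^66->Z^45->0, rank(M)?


Alt sum=0:
(-1)^0*49 + (-1)^1*51 + (-1)^2*? + (-1)^3*35 + (-1)^4*47 + (-1)^5*66 + (-1)^6*45=0
rank(M)=11


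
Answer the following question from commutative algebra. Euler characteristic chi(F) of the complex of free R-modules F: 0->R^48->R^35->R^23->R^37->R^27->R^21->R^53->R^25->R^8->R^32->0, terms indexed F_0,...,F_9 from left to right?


chi = sum (-1)^i * rank:
(-1)^0*48=48
(-1)^1*35=-35
(-1)^2*23=23
(-1)^3*37=-37
(-1)^4*27=27
(-1)^5*21=-21
(-1)^6*53=53
(-1)^7*25=-25
(-1)^8*8=8
(-1)^9*32=-32
chi=9


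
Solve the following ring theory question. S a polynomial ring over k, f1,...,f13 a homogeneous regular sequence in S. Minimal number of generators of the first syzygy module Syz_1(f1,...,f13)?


Regular sequence => Koszul complex is the minimal free resolution.
Syz_1 minimally generated by Koszul relations f_i*e_j - f_j*e_i (i<j): mu(Syz_1) = beta_2 = C(m,2) = m(m-1)/2
m=13
13*12/2 = 78


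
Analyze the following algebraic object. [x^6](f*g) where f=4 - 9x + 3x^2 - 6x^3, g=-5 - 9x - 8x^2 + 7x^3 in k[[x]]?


[x^6] = sum a_i*b_j, i+j=6
  -6*7=-42
Sum=-42


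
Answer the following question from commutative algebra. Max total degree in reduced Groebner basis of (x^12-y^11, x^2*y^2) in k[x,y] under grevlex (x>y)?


LT(f1)=x^12, LT(f2)=x^2y^2, lcm=x^12y^2
S(f1,f2) = y^2*f1 - x^10*f2 = -y^13
Reduced GB = {f1, f2, y^13}; degrees 12, 4, 13
Max = 13


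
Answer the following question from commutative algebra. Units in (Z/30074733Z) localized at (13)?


Local ring = Z/371293Z.
phi(371293) = 13^4*(13-1) = 342732


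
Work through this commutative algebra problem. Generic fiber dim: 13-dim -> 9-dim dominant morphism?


dim(fiber)=dim(X)-dim(Y)=13-9=4


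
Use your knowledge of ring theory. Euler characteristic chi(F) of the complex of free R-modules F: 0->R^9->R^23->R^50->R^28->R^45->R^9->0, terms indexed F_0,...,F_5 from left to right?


chi = sum (-1)^i * rank:
(-1)^0*9=9
(-1)^1*23=-23
(-1)^2*50=50
(-1)^3*28=-28
(-1)^4*45=45
(-1)^5*9=-9
chi=44


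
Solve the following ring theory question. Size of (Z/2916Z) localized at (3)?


3-primary part: 2916=3^6*4
Size=3^6=729


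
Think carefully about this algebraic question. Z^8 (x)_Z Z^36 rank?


rank(M(x)N) = rank(M)*rank(N)
8*36 = 288


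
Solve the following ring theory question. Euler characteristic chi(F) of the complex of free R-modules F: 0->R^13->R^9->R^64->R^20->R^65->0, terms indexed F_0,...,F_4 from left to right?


chi = sum (-1)^i * rank:
(-1)^0*13=13
(-1)^1*9=-9
(-1)^2*64=64
(-1)^3*20=-20
(-1)^4*65=65
chi=113


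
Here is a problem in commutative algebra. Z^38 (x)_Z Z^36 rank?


rank(M(x)N) = rank(M)*rank(N)
38*36 = 1368


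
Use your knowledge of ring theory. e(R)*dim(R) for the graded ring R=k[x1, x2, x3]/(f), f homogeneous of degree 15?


e(R)=deg(f)=15, dim(R)=3-1=2
e*dim=15*2=30


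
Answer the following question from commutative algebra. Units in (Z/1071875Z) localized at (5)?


Local ring = Z/3125Z.
phi(3125) = 5^4*(5-1) = 2500


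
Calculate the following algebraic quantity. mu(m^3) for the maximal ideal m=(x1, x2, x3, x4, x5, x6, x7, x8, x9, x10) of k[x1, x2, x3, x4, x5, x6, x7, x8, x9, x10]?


Graded Nakayama: mu(m^d) = dim_k (m^d/m^(d+1)) = #degree-3 monomials in 10 vars
C(n+d-1,d)=C(12,3)=220


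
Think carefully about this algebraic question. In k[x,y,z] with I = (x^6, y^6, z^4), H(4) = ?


Need i<6, j<6, k<4 with i+j+k=4.
For each i, j ranges over max(0,4-i-3)..min(5,4-i):
  i=0: j in [1,4] -> 4
  i=1: j in [0,3] -> 4
  i=2: j in [0,2] -> 3
  i=3: j in [0,1] -> 2
  i=4: j in [0,0] -> 1
H(4) = 4+4+3+2+1 = 14


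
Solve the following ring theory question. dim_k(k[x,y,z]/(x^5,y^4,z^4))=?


Basis: x^iy^jz^k, i<5,j<4,k<4
5*4*4=80


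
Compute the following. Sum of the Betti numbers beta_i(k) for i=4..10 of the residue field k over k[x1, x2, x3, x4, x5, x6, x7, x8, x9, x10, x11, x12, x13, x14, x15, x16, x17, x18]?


Koszul resolution: beta_i(k)=C(n,i), n=18
C(18,4)=3060, C(18,5)=8568, C(18,6)=18564, C(18,7)=31824, C(18,8)=43758, C(18,9)=48620, C(18,10)=43758
Sum=198152


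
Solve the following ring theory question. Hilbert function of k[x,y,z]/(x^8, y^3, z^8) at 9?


Need i<8, j<3, k<8 with i+j+k=9.
For each i, j ranges over max(0,9-i-7)..min(2,9-i):
  i=0: j in [2,2] -> 1
  i=1: j in [1,2] -> 2
  i=2: j in [0,2] -> 3
  i=3: j in [0,2] -> 3
  i=4: j in [0,2] -> 3
  i=5: j in [0,2] -> 3
  i=6: j in [0,2] -> 3
  i=7: j in [0,2] -> 3
H(9) = 1+2+3+3+3+3+3+3 = 21


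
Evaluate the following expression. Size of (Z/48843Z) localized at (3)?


3-primary part: 48843=3^6*67
Size=3^6=729


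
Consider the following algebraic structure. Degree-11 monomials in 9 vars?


C(d+n-1,n-1)=C(19,8)=75582


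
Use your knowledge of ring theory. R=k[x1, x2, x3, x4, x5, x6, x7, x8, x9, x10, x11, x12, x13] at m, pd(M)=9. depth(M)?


pd+depth=depth(R)=13
depth=13-9=4


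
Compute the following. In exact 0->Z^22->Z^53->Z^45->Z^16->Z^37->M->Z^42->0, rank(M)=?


Alt sum=0:
(-1)^0*22 + (-1)^1*53 + (-1)^2*45 + (-1)^3*16 + (-1)^4*37 + (-1)^5*? + (-1)^6*42=0
rank(M)=77


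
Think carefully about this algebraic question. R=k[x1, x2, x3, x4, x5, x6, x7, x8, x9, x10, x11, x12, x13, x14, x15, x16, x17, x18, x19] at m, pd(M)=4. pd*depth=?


pd+depth=19
depth=19-4=15
pd*depth=4*15=60


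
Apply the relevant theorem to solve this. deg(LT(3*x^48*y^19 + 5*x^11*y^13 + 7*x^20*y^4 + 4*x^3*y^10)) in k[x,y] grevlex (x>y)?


LT: 3*x^48*y^19
deg_x=48, deg_y=19
Total=48+19=67


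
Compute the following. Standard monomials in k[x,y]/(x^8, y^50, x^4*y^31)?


k[x,y]/I, I = (x^8, y^50, x^4*y^31)
Rect: 8x50=400. Corner: (8-4)x(50-31)=76.
dim = 400-76 = 324


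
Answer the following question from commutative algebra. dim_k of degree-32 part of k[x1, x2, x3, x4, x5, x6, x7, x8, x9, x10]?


C(d+n-1,n-1)=C(41,9)=350343565


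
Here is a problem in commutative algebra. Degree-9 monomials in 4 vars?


C(d+n-1,n-1)=C(12,3)=220


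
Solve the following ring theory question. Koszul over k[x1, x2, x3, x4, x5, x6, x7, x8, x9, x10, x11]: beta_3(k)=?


C(n,i)=C(11,3)=165


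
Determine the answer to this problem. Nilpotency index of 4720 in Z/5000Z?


4720^k mod 5000:
k=1: 4720
k=2: 3400
k=3: 3000
k=4: 0
First zero at k = 4


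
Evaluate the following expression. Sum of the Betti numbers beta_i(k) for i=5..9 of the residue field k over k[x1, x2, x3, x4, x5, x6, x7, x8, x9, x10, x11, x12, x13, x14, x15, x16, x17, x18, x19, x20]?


Koszul resolution: beta_i(k)=C(n,i), n=20
C(20,5)=15504, C(20,6)=38760, C(20,7)=77520, C(20,8)=125970, C(20,9)=167960
Sum=425714


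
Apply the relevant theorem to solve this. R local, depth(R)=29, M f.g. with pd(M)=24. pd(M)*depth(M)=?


pd+depth=29
depth=29-24=5
pd*depth=24*5=120


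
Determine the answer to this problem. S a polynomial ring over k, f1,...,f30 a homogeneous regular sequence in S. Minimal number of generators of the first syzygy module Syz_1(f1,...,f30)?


Regular sequence => Koszul complex is the minimal free resolution.
Syz_1 minimally generated by Koszul relations f_i*e_j - f_j*e_i (i<j): mu(Syz_1) = beta_2 = C(m,2) = m(m-1)/2
m=30
30*29/2 = 435


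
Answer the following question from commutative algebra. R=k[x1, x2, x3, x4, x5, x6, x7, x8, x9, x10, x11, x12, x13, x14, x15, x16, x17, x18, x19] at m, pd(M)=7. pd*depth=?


pd+depth=19
depth=19-7=12
pd*depth=7*12=84


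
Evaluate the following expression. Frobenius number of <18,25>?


gcd(18,25)=1 => F=ab-a-b=18*25-18-25=450-43=407


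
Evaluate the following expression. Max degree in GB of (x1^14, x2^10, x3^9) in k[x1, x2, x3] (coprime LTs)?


Pure powers, coprime LTs => already GB.
Degrees: 14, 10, 9
Max=14


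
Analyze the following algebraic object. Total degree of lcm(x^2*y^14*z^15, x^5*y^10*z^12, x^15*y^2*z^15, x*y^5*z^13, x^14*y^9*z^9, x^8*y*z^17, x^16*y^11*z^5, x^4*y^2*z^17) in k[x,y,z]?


lcm = componentwise max:
x: max(2,5,15,1,14,8,16,4)=16
y: max(14,10,2,5,9,1,11,2)=14
z: max(15,12,15,13,9,17,5,17)=17
Total=16+14+17=47


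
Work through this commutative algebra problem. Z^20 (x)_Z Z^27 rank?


rank(M(x)N) = rank(M)*rank(N)
20*27 = 540


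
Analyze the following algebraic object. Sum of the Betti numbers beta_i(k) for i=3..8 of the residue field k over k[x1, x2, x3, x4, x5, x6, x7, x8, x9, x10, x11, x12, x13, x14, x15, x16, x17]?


Koszul resolution: beta_i(k)=C(n,i), n=17
C(17,3)=680, C(17,4)=2380, C(17,5)=6188, C(17,6)=12376, C(17,7)=19448, C(17,8)=24310
Sum=65382


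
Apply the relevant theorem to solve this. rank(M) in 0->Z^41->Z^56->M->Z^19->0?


Alt sum=0:
(-1)^0*41 + (-1)^1*56 + (-1)^2*? + (-1)^3*19=0
rank(M)=34


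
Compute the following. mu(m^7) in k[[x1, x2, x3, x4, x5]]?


C(n+d-1,d)=C(11,7)=330


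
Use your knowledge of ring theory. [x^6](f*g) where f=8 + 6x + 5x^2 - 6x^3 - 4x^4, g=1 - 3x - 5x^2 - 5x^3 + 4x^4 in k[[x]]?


[x^6] = sum a_i*b_j, i+j=6
  5*4=20
  -6*-5=30
  -4*-5=20
Sum=70


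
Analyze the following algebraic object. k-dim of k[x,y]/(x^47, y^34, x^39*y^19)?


k[x,y]/I, I = (x^47, y^34, x^39*y^19)
Rect: 47x34=1598. Corner: (47-39)x(34-19)=120.
dim = 1598-120 = 1478


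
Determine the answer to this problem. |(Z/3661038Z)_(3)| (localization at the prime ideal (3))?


3-primary part: 3661038=3^10*62
Size=3^10=59049


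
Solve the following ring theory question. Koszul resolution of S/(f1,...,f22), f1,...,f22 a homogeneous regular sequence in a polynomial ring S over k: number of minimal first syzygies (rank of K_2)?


Regular sequence => Koszul complex is the minimal free resolution.
Syz_1 minimally generated by Koszul relations f_i*e_j - f_j*e_i (i<j): mu(Syz_1) = beta_2 = C(m,2) = m(m-1)/2
m=22
22*21/2 = 231


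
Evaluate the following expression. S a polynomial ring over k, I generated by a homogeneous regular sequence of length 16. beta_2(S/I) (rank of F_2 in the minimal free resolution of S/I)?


Regular sequence => Koszul complex is the minimal free resolution.
Syz_1 minimally generated by Koszul relations f_i*e_j - f_j*e_i (i<j): mu(Syz_1) = beta_2 = C(m,2) = m(m-1)/2
m=16
16*15/2 = 120


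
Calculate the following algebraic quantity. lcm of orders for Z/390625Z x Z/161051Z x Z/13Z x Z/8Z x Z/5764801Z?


Exponent = lcm of the cyclic orders; pairwise coprime => product.
5^8*11^5*13^1*2^3*7^8=390625*161051*13*8*5764801=37717345487696875000


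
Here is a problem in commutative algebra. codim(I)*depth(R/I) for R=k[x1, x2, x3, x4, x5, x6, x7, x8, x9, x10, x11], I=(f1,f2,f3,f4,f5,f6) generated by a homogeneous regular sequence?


codim=6, depth=dim(R/I)=11-6=5
Product=6*5=30


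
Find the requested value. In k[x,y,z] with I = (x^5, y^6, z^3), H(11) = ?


Need i<5, j<6, k<3 with i+j+k=11.
For each i, j ranges over max(0,11-i-2)..min(5,11-i):
  i=0: j in [9,5] -> 0
  i=1: j in [8,5] -> 0
  i=2: j in [7,5] -> 0
  i=3: j in [6,5] -> 0
  i=4: j in [5,5] -> 1
H(11) = 0+0+0+0+1 = 1


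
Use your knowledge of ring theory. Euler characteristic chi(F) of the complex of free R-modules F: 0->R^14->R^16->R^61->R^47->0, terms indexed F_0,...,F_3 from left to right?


chi = sum (-1)^i * rank:
(-1)^0*14=14
(-1)^1*16=-16
(-1)^2*61=61
(-1)^3*47=-47
chi=12


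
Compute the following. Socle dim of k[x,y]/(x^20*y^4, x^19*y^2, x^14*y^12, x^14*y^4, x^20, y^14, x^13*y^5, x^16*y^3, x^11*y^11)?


Socle = ann(m) = span of standard monomials u with x*u, y*u in I (staircase corners).
Redundant generators: x^20*y^4, x^14*y^12
Minimal generators: x^20, x^19*y^2, x^16*y^3, x^14*y^4, x^13*y^5, x^11*y^11, y^14
Corners: x^10y^13, x^12y^10, x^13y^4, x^15y^3, x^18y^2, x^19y
Socle dim=6


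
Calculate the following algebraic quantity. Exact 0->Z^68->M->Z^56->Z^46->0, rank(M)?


Alt sum=0:
(-1)^0*68 + (-1)^1*? + (-1)^2*56 + (-1)^3*46=0
rank(M)=78


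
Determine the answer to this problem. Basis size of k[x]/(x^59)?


Basis: 1,x,...,x^58
dim=59


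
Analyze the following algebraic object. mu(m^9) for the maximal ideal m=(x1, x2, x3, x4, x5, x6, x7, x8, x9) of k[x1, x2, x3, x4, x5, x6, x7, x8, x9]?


Graded Nakayama: mu(m^d) = dim_k (m^d/m^(d+1)) = #degree-9 monomials in 9 vars
C(n+d-1,d)=C(17,9)=24310


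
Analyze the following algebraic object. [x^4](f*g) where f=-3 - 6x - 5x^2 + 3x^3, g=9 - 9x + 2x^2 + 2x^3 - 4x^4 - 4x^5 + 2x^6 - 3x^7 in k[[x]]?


[x^4] = sum a_i*b_j, i+j=4
  -3*-4=12
  -6*2=-12
  -5*2=-10
  3*-9=-27
Sum=-37


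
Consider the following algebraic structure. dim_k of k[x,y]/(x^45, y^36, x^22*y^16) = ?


k[x,y]/I, I = (x^45, y^36, x^22*y^16)
Rect: 45x36=1620. Corner: (45-22)x(36-16)=460.
dim = 1620-460 = 1160


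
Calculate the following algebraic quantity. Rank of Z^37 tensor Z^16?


rank(M(x)N) = rank(M)*rank(N)
37*16 = 592


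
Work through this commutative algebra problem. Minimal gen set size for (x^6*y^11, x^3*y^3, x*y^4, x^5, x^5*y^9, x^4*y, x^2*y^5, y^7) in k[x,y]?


Remove redundant (divisible by others).
x^2*y^5 redundant.
x^6*y^11 redundant.
x^5*y^9 redundant.
Min: x^5, x^4*y, x^3*y^3, x*y^4, y^7
Count=5


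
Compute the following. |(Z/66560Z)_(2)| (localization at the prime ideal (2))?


2-primary part: 66560=2^10*65
Size=2^10=1024


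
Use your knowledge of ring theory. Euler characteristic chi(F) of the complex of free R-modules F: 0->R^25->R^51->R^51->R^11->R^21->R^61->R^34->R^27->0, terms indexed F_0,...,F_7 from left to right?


chi = sum (-1)^i * rank:
(-1)^0*25=25
(-1)^1*51=-51
(-1)^2*51=51
(-1)^3*11=-11
(-1)^4*21=21
(-1)^5*61=-61
(-1)^6*34=34
(-1)^7*27=-27
chi=-19


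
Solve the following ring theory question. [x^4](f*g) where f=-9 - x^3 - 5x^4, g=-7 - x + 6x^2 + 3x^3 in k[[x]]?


[x^4] = sum a_i*b_j, i+j=4
  -1*-1=1
  -5*-7=35
Sum=36


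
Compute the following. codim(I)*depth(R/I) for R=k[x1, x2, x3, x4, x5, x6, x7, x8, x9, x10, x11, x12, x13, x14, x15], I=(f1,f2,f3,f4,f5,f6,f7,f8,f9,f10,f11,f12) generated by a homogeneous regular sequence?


codim=12, depth=dim(R/I)=15-12=3
Product=12*3=36


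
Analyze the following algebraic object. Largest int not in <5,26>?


gcd(5,26)=1 => F=ab-a-b=5*26-5-26=130-31=99


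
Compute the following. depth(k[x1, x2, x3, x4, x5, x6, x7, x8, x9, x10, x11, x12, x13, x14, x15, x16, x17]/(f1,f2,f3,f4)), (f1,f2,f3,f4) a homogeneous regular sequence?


depth(R)=17
depth(R/I)=17-4=13


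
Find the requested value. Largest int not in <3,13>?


gcd(3,13)=1 => F=ab-a-b=3*13-3-13=39-16=23


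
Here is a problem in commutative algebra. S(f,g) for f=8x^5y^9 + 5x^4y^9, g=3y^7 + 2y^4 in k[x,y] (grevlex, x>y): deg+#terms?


LT(f)=8x^5y^9, LT(g)=3y^7
lcm(LM)=x^5y^9
S(f,g) (scaled by 24 to clear denominators) = 3*f - 8x^5y^2*g = 15x^4y^9 - 16x^5y^6
2 terms, deg 13.
13+2=15


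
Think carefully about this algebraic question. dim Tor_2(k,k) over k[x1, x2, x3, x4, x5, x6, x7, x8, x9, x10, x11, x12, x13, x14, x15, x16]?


Koszul: C(n,i)=C(16,2)=120


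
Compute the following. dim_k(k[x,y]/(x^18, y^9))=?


Basis: x^i*y^j, i<18, j<9
18*9=162


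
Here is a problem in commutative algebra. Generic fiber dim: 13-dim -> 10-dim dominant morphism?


dim(fiber)=dim(X)-dim(Y)=13-10=3


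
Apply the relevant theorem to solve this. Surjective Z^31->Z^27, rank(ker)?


rank(ker) = 31-27 = 4


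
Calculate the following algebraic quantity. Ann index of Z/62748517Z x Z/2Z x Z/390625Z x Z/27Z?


Exponent = lcm of the cyclic orders; pairwise coprime => product.
13^7*2^1*5^8*3^3=62748517*2*390625*27=1323601530468750


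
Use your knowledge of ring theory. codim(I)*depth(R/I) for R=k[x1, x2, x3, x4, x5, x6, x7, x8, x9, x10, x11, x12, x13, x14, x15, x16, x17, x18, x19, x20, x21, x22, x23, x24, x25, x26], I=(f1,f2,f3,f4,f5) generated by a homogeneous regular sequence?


codim=5, depth=dim(R/I)=26-5=21
Product=5*21=105


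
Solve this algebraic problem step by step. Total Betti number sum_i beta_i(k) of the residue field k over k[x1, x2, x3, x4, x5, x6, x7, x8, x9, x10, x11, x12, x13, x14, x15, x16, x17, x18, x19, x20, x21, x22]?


Koszul resolution: beta_i(k)=C(n,i), n=22
sum_i C(22,i) = 2^22 = 4194304


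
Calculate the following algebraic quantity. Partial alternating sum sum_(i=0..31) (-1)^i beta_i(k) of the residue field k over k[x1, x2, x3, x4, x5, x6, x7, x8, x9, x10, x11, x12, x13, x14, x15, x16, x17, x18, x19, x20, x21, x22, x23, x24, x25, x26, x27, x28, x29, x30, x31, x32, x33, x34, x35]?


Koszul resolution: beta_i(k)=C(n,i), n=35
sum_(i=0..p) (-1)^i C(n,i) = (-1)^p C(n-1,p)
(-1)^31*C(34,31) = (-1)^31*5984 = -5984


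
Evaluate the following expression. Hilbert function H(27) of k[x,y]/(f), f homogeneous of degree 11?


H(t)=d for t>=d-1.
d=11, t=27
H(27)=11


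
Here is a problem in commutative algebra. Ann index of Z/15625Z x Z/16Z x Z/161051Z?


Exponent = lcm of the cyclic orders; pairwise coprime => product.
5^6*2^4*11^5=15625*16*161051=40262750000


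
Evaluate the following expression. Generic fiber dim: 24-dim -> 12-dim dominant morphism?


dim(fiber)=dim(X)-dim(Y)=24-12=12


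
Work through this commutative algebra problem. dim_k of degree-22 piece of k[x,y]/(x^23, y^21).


k[x,y], I = (x^23, y^21), d = 22
Need i < 23 and d-i < 21.
Range: 2 <= i <= 22.
H(22) = 21


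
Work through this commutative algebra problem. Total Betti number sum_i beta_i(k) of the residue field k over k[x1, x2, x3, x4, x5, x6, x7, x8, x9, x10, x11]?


Koszul resolution: beta_i(k)=C(n,i), n=11
sum_i C(11,i) = 2^11 = 2048


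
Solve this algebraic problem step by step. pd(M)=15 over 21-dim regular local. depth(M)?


pd+depth=depth(R)=21
depth=21-15=6


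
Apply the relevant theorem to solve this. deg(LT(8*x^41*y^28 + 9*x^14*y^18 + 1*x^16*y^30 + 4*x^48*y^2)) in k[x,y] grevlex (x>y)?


LT: 8*x^41*y^28
deg_x=41, deg_y=28
Total=41+28=69


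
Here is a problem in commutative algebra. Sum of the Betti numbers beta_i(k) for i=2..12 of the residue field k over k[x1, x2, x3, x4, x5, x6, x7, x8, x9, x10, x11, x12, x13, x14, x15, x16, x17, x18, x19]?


Koszul resolution: beta_i(k)=C(n,i), n=19
C(19,2)=171, C(19,3)=969, C(19,4)=3876, C(19,5)=11628, C(19,6)=27132, C(19,7)=50388, C(19,8)=75582, C(19,9)=92378, C(19,10)=92378, C(19,11)=75582, C(19,12)=50388
Sum=480472


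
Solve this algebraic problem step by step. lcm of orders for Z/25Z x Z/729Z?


Exponent = lcm of the cyclic orders; pairwise coprime => product.
5^2*3^6=25*729=18225


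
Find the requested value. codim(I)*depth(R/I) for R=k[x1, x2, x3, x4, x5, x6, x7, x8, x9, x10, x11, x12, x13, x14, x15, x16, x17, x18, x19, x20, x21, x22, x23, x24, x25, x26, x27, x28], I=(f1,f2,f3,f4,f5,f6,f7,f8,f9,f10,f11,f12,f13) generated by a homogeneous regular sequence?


codim=13, depth=dim(R/I)=28-13=15
Product=13*15=195


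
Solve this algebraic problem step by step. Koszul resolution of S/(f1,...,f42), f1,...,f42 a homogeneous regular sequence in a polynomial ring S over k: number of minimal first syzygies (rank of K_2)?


Regular sequence => Koszul complex is the minimal free resolution.
Syz_1 minimally generated by Koszul relations f_i*e_j - f_j*e_i (i<j): mu(Syz_1) = beta_2 = C(m,2) = m(m-1)/2
m=42
42*41/2 = 861


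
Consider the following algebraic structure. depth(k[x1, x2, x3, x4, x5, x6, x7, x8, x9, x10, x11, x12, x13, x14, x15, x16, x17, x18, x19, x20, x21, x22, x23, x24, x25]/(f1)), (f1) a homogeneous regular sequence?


depth(R)=25
depth(R/I)=25-1=24


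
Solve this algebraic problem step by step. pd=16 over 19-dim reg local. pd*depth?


pd+depth=19
depth=19-16=3
pd*depth=16*3=48


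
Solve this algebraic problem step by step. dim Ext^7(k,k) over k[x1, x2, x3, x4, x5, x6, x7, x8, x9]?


C(n,i)=C(9,7)=36


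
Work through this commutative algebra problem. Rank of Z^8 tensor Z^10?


rank(M(x)N) = rank(M)*rank(N)
8*10 = 80


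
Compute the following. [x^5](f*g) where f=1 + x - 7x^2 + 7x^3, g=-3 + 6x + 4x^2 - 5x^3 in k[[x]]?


[x^5] = sum a_i*b_j, i+j=5
  -7*-5=35
  7*4=28
Sum=63


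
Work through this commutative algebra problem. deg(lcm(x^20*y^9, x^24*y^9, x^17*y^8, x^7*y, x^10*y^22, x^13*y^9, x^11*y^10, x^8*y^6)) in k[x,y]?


lcm = componentwise max:
x: max(20,24,17,7,10,13,11,8)=24
y: max(9,9,8,1,22,9,10,6)=22
Total=24+22=46


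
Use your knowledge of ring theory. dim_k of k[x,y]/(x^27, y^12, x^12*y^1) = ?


k[x,y]/I, I = (x^27, y^12, x^12*y^1)
Rect: 27x12=324. Corner: (27-12)x(12-1)=165.
dim = 324-165 = 159


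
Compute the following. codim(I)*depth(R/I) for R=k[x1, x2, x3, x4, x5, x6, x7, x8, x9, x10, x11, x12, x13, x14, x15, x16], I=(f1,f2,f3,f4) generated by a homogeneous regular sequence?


codim=4, depth=dim(R/I)=16-4=12
Product=4*12=48


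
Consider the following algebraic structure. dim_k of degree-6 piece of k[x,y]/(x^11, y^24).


k[x,y], I = (x^11, y^24), d = 6
Need i < 11 and d-i < 24.
Range: 0 <= i <= 6.
H(6) = 7


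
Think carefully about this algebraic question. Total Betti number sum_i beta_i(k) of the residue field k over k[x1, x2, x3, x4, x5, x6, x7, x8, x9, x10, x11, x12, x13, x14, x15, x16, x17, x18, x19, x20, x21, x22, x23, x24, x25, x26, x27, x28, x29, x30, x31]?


Koszul resolution: beta_i(k)=C(n,i), n=31
sum_i C(31,i) = 2^31 = 2147483648


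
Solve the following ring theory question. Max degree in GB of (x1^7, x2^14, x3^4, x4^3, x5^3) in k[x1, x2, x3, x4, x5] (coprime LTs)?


Pure powers, coprime LTs => already GB.
Degrees: 7, 14, 4, 3, 3
Max=14


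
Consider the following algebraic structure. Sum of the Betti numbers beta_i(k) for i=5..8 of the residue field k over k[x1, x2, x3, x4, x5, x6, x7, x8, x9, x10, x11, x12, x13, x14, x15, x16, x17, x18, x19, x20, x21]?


Koszul resolution: beta_i(k)=C(n,i), n=21
C(21,5)=20349, C(21,6)=54264, C(21,7)=116280, C(21,8)=203490
Sum=394383


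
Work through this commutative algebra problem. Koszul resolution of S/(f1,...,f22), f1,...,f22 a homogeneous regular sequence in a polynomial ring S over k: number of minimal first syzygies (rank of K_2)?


Regular sequence => Koszul complex is the minimal free resolution.
Syz_1 minimally generated by Koszul relations f_i*e_j - f_j*e_i (i<j): mu(Syz_1) = beta_2 = C(m,2) = m(m-1)/2
m=22
22*21/2 = 231


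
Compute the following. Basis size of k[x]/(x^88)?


Basis: 1,x,...,x^87
dim=88


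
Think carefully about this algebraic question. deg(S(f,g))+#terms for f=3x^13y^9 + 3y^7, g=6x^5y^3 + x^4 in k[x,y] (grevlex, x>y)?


LT(f)=3x^13y^9, LT(g)=6x^5y^3
lcm(LM)=x^13y^9
S(f,g) (scaled by 18 to clear denominators) = 6*f - 3x^8y^6*g = -3x^12y^6 + 18y^7
2 terms, deg 18.
18+2=20


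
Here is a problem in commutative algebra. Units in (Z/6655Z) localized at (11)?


Local ring = Z/1331Z.
phi(1331) = 11^2*(11-1) = 1210


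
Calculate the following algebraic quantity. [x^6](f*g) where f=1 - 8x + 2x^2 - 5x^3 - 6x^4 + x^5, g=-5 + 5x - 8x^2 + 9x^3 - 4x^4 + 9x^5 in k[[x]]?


[x^6] = sum a_i*b_j, i+j=6
  -8*9=-72
  2*-4=-8
  -5*9=-45
  -6*-8=48
  1*5=5
Sum=-72


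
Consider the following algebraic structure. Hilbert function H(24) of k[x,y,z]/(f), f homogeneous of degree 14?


C(26,2)-C(12,2)=325-66=259


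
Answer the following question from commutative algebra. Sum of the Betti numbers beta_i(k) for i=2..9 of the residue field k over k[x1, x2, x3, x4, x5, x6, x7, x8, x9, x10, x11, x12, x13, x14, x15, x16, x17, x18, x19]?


Koszul resolution: beta_i(k)=C(n,i), n=19
C(19,2)=171, C(19,3)=969, C(19,4)=3876, C(19,5)=11628, C(19,6)=27132, C(19,7)=50388, C(19,8)=75582, C(19,9)=92378
Sum=262124


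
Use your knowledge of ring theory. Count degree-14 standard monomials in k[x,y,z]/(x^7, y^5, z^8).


Need i<7, j<5, k<8 with i+j+k=14.
For each i, j ranges over max(0,14-i-7)..min(4,14-i):
  i=0: j in [7,4] -> 0
  i=1: j in [6,4] -> 0
  i=2: j in [5,4] -> 0
  i=3: j in [4,4] -> 1
  i=4: j in [3,4] -> 2
  i=5: j in [2,4] -> 3
  i=6: j in [1,4] -> 4
H(14) = 0+0+0+1+2+3+4 = 10


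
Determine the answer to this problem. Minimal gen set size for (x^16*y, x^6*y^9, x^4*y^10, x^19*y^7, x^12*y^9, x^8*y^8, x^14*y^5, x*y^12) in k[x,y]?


Remove redundant (divisible by others).
x^19*y^7 redundant.
x^12*y^9 redundant.
Min: x^16*y, x^14*y^5, x^8*y^8, x^6*y^9, x^4*y^10, x*y^12
Count=6


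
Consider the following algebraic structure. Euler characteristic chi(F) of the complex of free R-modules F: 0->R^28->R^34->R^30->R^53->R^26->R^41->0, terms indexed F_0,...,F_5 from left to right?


chi = sum (-1)^i * rank:
(-1)^0*28=28
(-1)^1*34=-34
(-1)^2*30=30
(-1)^3*53=-53
(-1)^4*26=26
(-1)^5*41=-41
chi=-44


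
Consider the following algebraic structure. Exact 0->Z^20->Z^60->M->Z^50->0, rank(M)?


Alt sum=0:
(-1)^0*20 + (-1)^1*60 + (-1)^2*? + (-1)^3*50=0
rank(M)=90


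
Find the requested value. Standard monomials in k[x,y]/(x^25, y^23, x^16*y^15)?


k[x,y]/I, I = (x^25, y^23, x^16*y^15)
Rect: 25x23=575. Corner: (25-16)x(23-15)=72.
dim = 575-72 = 503


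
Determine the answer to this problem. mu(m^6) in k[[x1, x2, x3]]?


C(n+d-1,d)=C(8,6)=28


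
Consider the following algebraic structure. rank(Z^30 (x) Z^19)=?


rank(M(x)N) = rank(M)*rank(N)
30*19 = 570


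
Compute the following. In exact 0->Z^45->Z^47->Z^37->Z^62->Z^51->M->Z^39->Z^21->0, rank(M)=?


Alt sum=0:
(-1)^0*45 + (-1)^1*47 + (-1)^2*37 + (-1)^3*62 + (-1)^4*51 + (-1)^5*? + (-1)^6*39 + (-1)^7*21=0
rank(M)=42


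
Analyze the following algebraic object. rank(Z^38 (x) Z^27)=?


rank(M(x)N) = rank(M)*rank(N)
38*27 = 1026


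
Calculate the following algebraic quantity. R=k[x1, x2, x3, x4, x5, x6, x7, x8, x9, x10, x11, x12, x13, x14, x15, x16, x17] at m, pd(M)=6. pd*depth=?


pd+depth=17
depth=17-6=11
pd*depth=6*11=66


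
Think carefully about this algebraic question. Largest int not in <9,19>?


gcd(9,19)=1 => F=ab-a-b=9*19-9-19=171-28=143


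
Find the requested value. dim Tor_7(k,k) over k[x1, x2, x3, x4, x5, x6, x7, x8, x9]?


Koszul: C(n,i)=C(9,7)=36


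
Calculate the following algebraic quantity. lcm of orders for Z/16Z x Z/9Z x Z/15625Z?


Exponent = lcm of the cyclic orders; pairwise coprime => product.
2^4*3^2*5^6=16*9*15625=2250000


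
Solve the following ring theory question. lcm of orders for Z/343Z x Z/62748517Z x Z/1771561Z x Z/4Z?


Exponent = lcm of the cyclic orders; pairwise coprime => product.
7^3*13^7*11^6*2^2=343*62748517*1771561*4=152515396620350764


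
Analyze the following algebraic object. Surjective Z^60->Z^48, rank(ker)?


rank(ker) = 60-48 = 12


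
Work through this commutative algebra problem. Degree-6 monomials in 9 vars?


C(d+n-1,n-1)=C(14,8)=3003


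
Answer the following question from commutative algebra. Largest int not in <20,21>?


gcd(20,21)=1 => F=ab-a-b=20*21-20-21=420-41=379


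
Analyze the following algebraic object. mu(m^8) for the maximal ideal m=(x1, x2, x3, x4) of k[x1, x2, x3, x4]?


Graded Nakayama: mu(m^d) = dim_k (m^d/m^(d+1)) = #degree-8 monomials in 4 vars
C(n+d-1,d)=C(11,8)=165


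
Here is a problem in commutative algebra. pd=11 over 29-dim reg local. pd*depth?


pd+depth=29
depth=29-11=18
pd*depth=11*18=198


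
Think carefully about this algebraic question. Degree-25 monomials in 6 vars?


C(d+n-1,n-1)=C(30,5)=142506


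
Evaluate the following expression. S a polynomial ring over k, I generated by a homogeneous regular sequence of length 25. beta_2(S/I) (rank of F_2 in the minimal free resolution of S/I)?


Regular sequence => Koszul complex is the minimal free resolution.
Syz_1 minimally generated by Koszul relations f_i*e_j - f_j*e_i (i<j): mu(Syz_1) = beta_2 = C(m,2) = m(m-1)/2
m=25
25*24/2 = 300
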